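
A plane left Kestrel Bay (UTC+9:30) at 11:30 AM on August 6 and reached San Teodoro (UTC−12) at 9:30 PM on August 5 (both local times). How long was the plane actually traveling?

7 hours 30 minutes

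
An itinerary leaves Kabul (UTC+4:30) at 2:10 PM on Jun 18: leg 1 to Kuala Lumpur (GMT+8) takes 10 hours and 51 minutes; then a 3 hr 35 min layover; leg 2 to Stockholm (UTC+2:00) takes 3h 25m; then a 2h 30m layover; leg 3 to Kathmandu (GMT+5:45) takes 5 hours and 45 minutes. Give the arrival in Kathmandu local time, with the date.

Convert departure to UTC: 2:10 PM − 4:30 = 9:40 AM UTC on Jun 18.
Add 10 hours and 51 minutes leg 1 → 8:31 PM UTC.
Add 3 hours and 35 minutes layover in Kuala Lumpur → 12:06 AM UTC (Jun 19).
Add 3 hours and 25 minutes leg 2 → 3:31 AM UTC.
Add 2 hours and 30 minutes layover in Stockholm → 6:01 AM UTC.
Add 5 hours 45 minutes leg 3 → 11:46 AM UTC.
Kathmandu is UTC+5:45, so local arrival = 11:46 AM + 5:45 = 5:31 PM on Jun 19.

5:31 PM on June 19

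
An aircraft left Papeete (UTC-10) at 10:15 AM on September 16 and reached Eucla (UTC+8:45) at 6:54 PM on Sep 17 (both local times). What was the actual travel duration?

13 hours 54 minutes

Eucla is 18:45 ahead of Papeete.
Clock-face elapsed time (ignoring zones) is 32 hours 39 minutes.
Actual elapsed = 32 hours 39 minutes − 18:45 = 13 hours 54 minutes.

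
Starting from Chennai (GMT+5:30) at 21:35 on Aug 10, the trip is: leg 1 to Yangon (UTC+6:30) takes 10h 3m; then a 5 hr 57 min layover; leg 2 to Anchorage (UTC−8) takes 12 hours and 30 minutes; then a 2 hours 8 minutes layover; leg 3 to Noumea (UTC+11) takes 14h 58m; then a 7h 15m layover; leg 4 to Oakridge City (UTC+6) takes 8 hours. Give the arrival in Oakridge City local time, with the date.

10:56 on August 13

Convert departure to UTC: 21:35 − 5:30 = 16:05 UTC on Aug 10.
Add 10 hours 3 minutes leg 1 → 02:08 UTC (Aug 11).
Add 5 hours 57 minutes layover in Yangon → 08:05 UTC.
Add 12 hours and 30 minutes leg 2 → 20:35 UTC.
Add 2 hours 8 minutes layover in Anchorage → 22:43 UTC.
Add 14 hours 58 minutes leg 3 → 13:41 UTC (Aug 12).
Add 7 hours 15 minutes layover in Noumea → 20:56 UTC.
Add 8 hours leg 4 → 04:56 UTC (Aug 13).
Oakridge City is UTC+6:00, so local arrival = 04:56 + 6:00 = 10:56 on Aug 13.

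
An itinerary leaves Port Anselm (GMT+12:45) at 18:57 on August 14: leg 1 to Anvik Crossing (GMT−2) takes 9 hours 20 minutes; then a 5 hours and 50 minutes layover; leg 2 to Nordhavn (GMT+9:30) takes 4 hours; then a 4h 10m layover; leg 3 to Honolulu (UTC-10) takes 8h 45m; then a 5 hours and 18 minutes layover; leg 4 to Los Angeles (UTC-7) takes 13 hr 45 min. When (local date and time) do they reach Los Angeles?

02:20 on Aug 16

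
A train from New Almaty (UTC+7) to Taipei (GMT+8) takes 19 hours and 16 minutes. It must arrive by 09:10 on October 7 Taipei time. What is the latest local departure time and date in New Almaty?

Target arrival in UTC: 09:10 − 8:00 = 01:10 on Oct 7.
Subtract 19 hours and 16 minutes → departure 05:54 UTC on Oct 6.
New Almaty is UTC+7:00: 05:54 + 7:00 = 12:54 on Oct 6.

12:54 on Oct 6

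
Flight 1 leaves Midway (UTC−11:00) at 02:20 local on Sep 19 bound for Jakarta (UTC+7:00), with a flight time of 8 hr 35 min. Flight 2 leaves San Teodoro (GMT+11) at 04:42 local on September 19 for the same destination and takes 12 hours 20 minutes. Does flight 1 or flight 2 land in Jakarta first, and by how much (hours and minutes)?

Flight 1 in UTC: 02:20 + 11:00 = 13:20 on Sep 19.
+8 hours 35 minutes → arrive 21:55 UTC on Sep 19.
Flight 2 in UTC: 04:42 − 11:00 = 17:42 on Sep 18.
+12 hours 20 minutes → arrive 06:02 UTC on Sep 19.
Flight 2 lands earlier by 15 hours 53 minutes.

the second, by 15 hours 53 minutes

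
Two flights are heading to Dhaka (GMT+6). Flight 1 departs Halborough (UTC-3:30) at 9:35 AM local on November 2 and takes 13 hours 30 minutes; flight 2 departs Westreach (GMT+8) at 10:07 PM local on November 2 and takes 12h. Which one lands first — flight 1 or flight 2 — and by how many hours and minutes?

the second, by 28 minutes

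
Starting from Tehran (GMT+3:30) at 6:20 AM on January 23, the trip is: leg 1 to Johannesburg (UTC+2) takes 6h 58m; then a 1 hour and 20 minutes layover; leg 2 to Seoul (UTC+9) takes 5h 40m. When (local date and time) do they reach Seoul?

1:48 AM on January 24

Convert departure to UTC: 6:20 AM − 3:30 = 2:50 AM UTC on Jan 23.
Add 6 hours 58 minutes leg 1 → 9:48 AM UTC.
Add 1 hour 20 minutes layover in Johannesburg → 11:08 AM UTC.
Add 5 hours and 40 minutes leg 2 → 4:48 PM UTC.
Seoul is UTC+9:00, so local arrival = 4:48 PM + 9:00 = 1:48 AM on Jan 24.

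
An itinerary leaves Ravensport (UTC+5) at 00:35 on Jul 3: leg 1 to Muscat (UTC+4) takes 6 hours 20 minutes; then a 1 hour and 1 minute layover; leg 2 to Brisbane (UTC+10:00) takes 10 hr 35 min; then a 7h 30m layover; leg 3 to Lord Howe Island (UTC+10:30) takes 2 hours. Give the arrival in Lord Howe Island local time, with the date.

Convert departure to UTC: 00:35 − 5:00 = 19:35 UTC on Jul 2.
Add 6 hours and 20 minutes leg 1 → 01:55 UTC (Jul 3).
Add 1 hour 1 minute layover in Muscat → 02:56 UTC.
Add 10 hours 35 minutes leg 2 → 13:31 UTC.
Add 7 hours 30 minutes layover in Brisbane → 21:01 UTC.
Add 2 hours leg 3 → 23:01 UTC.
Lord Howe Island is UTC+10:30, so local arrival = 23:01 + 10:30 = 09:31 on Jul 4.

09:31 on Jul 4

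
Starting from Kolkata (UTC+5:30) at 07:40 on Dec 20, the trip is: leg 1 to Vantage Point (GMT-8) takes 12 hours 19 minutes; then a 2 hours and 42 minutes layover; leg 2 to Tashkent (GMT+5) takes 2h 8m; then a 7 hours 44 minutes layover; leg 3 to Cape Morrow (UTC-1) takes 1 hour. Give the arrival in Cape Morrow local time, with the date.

Convert departure to UTC: 07:40 − 5:30 = 02:10 UTC on Dec 20.
Add 12 hours and 19 minutes leg 1 → 14:29 UTC.
Add 2 hours 42 minutes layover in Vantage Point → 17:11 UTC.
Add 2 hours and 8 minutes leg 2 → 19:19 UTC.
Add 7 hours 44 minutes layover in Tashkent → 03:03 UTC (Dec 21).
Add 1 hour leg 3 → 04:03 UTC.
Cape Morrow is UTC−1:00, so local arrival = 04:03 − 1:00 = 03:03 on Dec 21.

03:03 on Dec 21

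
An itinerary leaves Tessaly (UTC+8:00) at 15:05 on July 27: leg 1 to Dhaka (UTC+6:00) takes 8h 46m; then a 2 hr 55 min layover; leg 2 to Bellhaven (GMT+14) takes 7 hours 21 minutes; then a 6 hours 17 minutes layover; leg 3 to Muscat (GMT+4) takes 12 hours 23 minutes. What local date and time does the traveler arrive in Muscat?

Convert departure to UTC: 15:05 − 8:00 = 07:05 UTC on Jul 27.
Add 8 hours 46 minutes leg 1 → 15:51 UTC.
Add 2 hours and 55 minutes layover in Dhaka → 18:46 UTC.
Add 7 hours and 21 minutes leg 2 → 02:07 UTC (Jul 28).
Add 6 hours and 17 minutes layover in Bellhaven → 08:24 UTC.
Add 12 hours 23 minutes leg 3 → 20:47 UTC.
Muscat is UTC+4:00, so local arrival = 20:47 + 4:00 = 00:47 on Jul 29.

00:47 on Jul 29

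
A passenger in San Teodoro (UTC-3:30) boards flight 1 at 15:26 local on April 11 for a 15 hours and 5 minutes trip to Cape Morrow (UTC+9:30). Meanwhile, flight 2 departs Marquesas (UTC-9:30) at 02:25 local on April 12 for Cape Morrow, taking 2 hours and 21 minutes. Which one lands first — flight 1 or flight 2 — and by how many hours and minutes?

the first, by 4 hours 15 minutes

Flight 1 in UTC: 15:26 + 3:30 = 18:56 on Apr 11.
+15 hours and 5 minutes → arrive 10:01 UTC on Apr 12.
Flight 2 in UTC: 02:25 + 9:30 = 11:55 on Apr 12.
+2 hours and 21 minutes → arrive 14:16 UTC on Apr 12.
Flight 1 lands earlier by 4 hours 15 minutes.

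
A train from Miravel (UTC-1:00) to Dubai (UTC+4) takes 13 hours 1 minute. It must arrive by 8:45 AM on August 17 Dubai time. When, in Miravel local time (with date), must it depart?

Target arrival in UTC: 8:45 AM − 4:00 = 4:45 AM on Aug 17.
Subtract 13 hours and 1 minute → departure 3:44 PM UTC on Aug 16.
Miravel is UTC−1:00: 3:44 PM − 1:00 = 2:44 PM on Aug 16.

2:44 PM on August 16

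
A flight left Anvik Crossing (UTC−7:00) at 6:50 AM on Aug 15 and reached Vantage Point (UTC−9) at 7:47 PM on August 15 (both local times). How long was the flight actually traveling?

14 hours 57 minutes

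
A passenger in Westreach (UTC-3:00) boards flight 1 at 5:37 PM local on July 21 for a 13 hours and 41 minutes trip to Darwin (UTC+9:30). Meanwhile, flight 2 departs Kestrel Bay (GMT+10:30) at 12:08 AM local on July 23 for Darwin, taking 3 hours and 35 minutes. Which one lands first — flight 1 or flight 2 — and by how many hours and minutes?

Flight 1 in UTC: 5:37 PM + 3:00 = 8:37 PM on Jul 21.
+13 hours 41 minutes → arrive 10:18 AM UTC on Jul 22.
Flight 2 in UTC: 12:08 AM − 10:30 = 1:38 PM on Jul 22.
+3 hours and 35 minutes → arrive 5:13 PM UTC on Jul 22.
Flight 1 lands earlier by 6 hours 55 minutes.

the first, by 6 hours 55 minutes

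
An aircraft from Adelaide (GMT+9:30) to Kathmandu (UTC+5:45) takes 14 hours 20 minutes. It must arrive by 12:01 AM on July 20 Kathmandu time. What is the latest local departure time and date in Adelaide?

1:26 PM on July 19

Target arrival in UTC: 12:01 AM − 5:45 = 6:16 PM on Jul 19.
Subtract 14 hours and 20 minutes → departure 3:56 AM UTC on Jul 19.
Adelaide is UTC+9:30: 3:56 AM + 9:30 = 1:26 PM on Jul 19.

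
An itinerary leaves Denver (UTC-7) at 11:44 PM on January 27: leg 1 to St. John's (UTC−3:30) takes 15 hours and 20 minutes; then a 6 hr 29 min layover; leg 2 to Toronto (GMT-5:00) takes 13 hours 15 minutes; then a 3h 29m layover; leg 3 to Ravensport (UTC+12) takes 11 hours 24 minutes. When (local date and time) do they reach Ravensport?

Convert departure to UTC: 11:44 PM + 7:00 = 6:44 AM UTC on Jan 28.
Add 15 hours and 20 minutes leg 1 → 10:04 PM UTC.
Add 6 hours 29 minutes layover in St. John's → 4:33 AM UTC (Jan 29).
Add 13 hours 15 minutes leg 2 → 5:48 PM UTC.
Add 3 hours and 29 minutes layover in Toronto → 9:17 PM UTC.
Add 11 hours and 24 minutes leg 3 → 8:41 AM UTC (Jan 30).
Ravensport is UTC+12:00, so local arrival = 8:41 AM + 12:00 = 8:41 PM on Jan 30.

8:41 PM on Jan 30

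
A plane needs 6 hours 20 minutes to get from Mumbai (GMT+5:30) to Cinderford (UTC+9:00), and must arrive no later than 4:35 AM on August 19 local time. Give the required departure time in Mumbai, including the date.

6:45 PM on Aug 18

Target arrival in UTC: 4:35 AM − 9:00 = 7:35 PM on Aug 18.
Subtract 6 hours and 20 minutes → departure 1:15 PM UTC on Aug 18.
Mumbai is UTC+5:30: 1:15 PM + 5:30 = 6:45 PM on Aug 18.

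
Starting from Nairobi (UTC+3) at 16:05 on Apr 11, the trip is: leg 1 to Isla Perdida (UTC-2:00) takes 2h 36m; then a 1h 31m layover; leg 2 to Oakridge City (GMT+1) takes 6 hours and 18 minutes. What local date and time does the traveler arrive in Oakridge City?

00:30 on April 12

Convert departure to UTC: 16:05 − 3:00 = 13:05 UTC on Apr 11.
Add 2 hours 36 minutes leg 1 → 15:41 UTC.
Add 1 hour 31 minutes layover in Isla Perdida → 17:12 UTC.
Add 6 hours 18 minutes leg 2 → 23:30 UTC.
Oakridge City is UTC+1:00, so local arrival = 23:30 + 1:00 = 00:30 on Apr 12.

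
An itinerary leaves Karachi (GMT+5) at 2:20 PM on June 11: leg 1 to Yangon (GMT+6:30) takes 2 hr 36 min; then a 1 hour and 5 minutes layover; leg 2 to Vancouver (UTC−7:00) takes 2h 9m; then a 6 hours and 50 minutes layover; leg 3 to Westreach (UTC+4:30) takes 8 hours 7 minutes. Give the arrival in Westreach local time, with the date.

10:37 AM on Jun 12

Convert departure to UTC: 2:20 PM − 5:00 = 9:20 AM UTC on Jun 11.
Add 2 hours and 36 minutes leg 1 → 11:56 AM UTC.
Add 1 hour 5 minutes layover in Yangon → 1:01 PM UTC.
Add 2 hours and 9 minutes leg 2 → 3:10 PM UTC.
Add 6 hours 50 minutes layover in Vancouver → 10:00 PM UTC.
Add 8 hours 7 minutes leg 3 → 6:07 AM UTC (Jun 12).
Westreach is UTC+4:30, so local arrival = 6:07 AM + 4:30 = 10:37 AM on Jun 12.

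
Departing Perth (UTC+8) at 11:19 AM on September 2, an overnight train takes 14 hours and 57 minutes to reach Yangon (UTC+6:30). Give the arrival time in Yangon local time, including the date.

Convert departure to UTC: 11:19 AM − 8:00 = 3:19 AM UTC on Sep 2.
Add 14 hours 57 minutes travel time → 6:16 PM UTC.
Yangon is UTC+6:30, so local arrival = 6:16 PM + 6:30 = 12:46 AM on Sep 3.

12:46 AM on September 3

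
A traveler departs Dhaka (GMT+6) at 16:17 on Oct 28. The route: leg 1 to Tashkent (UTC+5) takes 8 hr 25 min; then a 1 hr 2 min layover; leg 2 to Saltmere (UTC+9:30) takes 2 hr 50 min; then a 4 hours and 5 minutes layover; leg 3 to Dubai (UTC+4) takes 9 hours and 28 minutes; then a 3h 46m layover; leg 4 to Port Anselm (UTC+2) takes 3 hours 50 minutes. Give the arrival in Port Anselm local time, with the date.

Convert departure to UTC: 16:17 − 6:00 = 10:17 UTC on Oct 28.
Add 8 hours and 25 minutes leg 1 → 18:42 UTC.
Add 1 hour and 2 minutes layover in Tashkent → 19:44 UTC.
Add 2 hours and 50 minutes leg 2 → 22:34 UTC.
Add 4 hours 5 minutes layover in Saltmere → 02:39 UTC (Oct 29).
Add 9 hours and 28 minutes leg 3 → 12:07 UTC.
Add 3 hours 46 minutes layover in Dubai → 15:53 UTC.
Add 3 hours and 50 minutes leg 4 → 19:43 UTC.
Port Anselm is UTC+2:00, so local arrival = 19:43 + 2:00 = 21:43 on Oct 29.

21:43 on October 29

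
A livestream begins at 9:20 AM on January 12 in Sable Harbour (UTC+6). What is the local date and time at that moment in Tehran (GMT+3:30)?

6:50 AM on January 12

Tehran is 2:30 behind Sable Harbour.
Shift by the zone difference: 9:20 AM − 2:30 = 6:50 AM on Jan 12 in Tehran.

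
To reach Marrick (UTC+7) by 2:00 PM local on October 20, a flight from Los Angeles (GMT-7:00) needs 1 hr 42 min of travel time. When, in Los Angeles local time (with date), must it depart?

Target arrival in UTC: 2:00 PM − 7:00 = 7:00 AM on Oct 20.
Subtract 1 hour and 42 minutes → departure 5:18 AM UTC on Oct 20.
Los Angeles is UTC−7:00: 5:18 AM − 7:00 = 10:18 PM on Oct 19.

10:18 PM on October 19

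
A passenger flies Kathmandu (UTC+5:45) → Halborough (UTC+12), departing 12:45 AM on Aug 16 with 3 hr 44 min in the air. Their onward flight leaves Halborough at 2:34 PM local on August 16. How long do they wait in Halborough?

3 hours 50 minutes

Convert departure to UTC: 12:45 AM − 5:45 = 7:00 PM UTC on Aug 15.
Add 3 hours and 44 minutes flight time → 10:44 PM UTC.
Halborough is UTC+12:00, so local arrival = 10:44 PM + 12:00 = 10:44 AM on Aug 16.
Layover = 2:34 PM − 10:44 AM = 3 hours 50 minutes.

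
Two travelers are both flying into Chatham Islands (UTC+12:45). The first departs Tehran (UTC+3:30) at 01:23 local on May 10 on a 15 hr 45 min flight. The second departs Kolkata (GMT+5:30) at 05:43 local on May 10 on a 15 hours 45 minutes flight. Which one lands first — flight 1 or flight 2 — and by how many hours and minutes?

Flight 1 in UTC: 01:23 − 3:30 = 21:53 on May 9.
+15 hours 45 minutes → arrive 13:38 UTC on May 10.
Flight 2 in UTC: 05:43 − 5:30 = 00:13 on May 10.
+15 hours and 45 minutes → arrive 15:58 UTC on May 10.
Flight 1 lands earlier by 2 hours 20 minutes.

the first, by 2 hours 20 minutes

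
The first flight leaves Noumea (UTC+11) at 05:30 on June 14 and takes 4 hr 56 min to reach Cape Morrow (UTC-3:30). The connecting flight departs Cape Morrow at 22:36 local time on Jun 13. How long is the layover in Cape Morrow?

2 hours 40 minutes

Convert departure to UTC: 05:30 − 11:00 = 18:30 UTC on Jun 13.
Add 4 hours 56 minutes flight time → 23:26 UTC.
Cape Morrow is UTC−3:30, so local arrival = 23:26 − 3:30 = 19:56 on Jun 13.
Layover = 22:36 − 19:56 = 2 hours 40 minutes.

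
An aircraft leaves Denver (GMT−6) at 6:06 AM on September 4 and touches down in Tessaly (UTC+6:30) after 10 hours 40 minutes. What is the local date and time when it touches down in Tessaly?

Convert departure to UTC: 6:06 AM + 6:00 = 12:06 PM UTC on Sep 4.
Add 10 hours 40 minutes travel time → 10:46 PM UTC.
Tessaly is UTC+6:30, so local arrival = 10:46 PM + 6:30 = 5:16 AM on Sep 5.

5:16 AM on September 5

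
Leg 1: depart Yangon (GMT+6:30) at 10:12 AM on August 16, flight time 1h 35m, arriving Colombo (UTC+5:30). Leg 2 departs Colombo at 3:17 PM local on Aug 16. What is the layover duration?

4 hours 30 minutes

Convert departure to UTC: 10:12 AM − 6:30 = 3:42 AM UTC on Aug 16.
Add 1 hour 35 minutes flight time → 5:17 AM UTC.
Colombo is UTC+5:30, so local arrival = 5:17 AM + 5:30 = 10:47 AM on Aug 16.
Layover = 3:17 PM − 10:47 AM = 4 hours 30 minutes.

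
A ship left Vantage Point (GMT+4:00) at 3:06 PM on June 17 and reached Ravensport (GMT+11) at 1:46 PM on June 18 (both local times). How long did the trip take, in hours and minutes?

15 hours 40 minutes

Departure in UTC: 3:06 PM − 4:00 = 11:06 AM on Jun 17.
Arrival in UTC: 1:46 PM − 11:00 = 2:46 AM on Jun 18.
Elapsed = 2:46 AM − 11:06 AM (+1 day) = 15 hours 40 minutes.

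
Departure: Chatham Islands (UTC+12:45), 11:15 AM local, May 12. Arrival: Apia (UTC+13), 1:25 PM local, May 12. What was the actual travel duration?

1 hour 55 minutes

Departure in UTC: 11:15 AM − 12:45 = 10:30 PM on May 11.
Arrival in UTC: 1:25 PM − 13:00 = 12:25 AM on May 12.
Elapsed = 12:25 AM − 10:30 PM (+1 day) = 1 hour 55 minutes.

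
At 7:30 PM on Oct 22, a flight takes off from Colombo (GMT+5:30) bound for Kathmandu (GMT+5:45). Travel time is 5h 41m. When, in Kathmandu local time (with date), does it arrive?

Kathmandu is 0:15 ahead of Colombo.
After 5 hours and 41 minutes it is 1:11 AM (Oct 23) in Colombo.
Shift by the zone difference: 1:11 AM + 0:15 = 1:26 AM on Oct 23 in Kathmandu.

1:26 AM on Oct 23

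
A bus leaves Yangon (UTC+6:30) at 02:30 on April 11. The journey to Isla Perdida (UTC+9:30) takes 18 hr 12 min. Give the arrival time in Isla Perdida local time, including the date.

23:42 on Apr 11

Convert departure to UTC: 02:30 − 6:30 = 20:00 UTC on Apr 10.
Add 18 hours and 12 minutes travel time → 14:12 UTC (Apr 11).
Isla Perdida is UTC+9:30, so local arrival = 14:12 + 9:30 = 23:42 on Apr 11.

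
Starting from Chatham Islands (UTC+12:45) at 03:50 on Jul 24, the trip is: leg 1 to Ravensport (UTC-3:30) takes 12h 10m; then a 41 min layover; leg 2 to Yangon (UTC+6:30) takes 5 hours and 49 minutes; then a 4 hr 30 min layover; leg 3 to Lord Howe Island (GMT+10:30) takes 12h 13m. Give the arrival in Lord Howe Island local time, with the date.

Convert departure to UTC: 03:50 − 12:45 = 15:05 UTC on Jul 23.
Add 12 hours 10 minutes leg 1 → 03:15 UTC (Jul 24).
Add 41 minutes layover in Ravensport → 03:56 UTC.
Add 5 hours and 49 minutes leg 2 → 09:45 UTC.
Add 4 hours 30 minutes layover in Yangon → 14:15 UTC.
Add 12 hours 13 minutes leg 3 → 02:28 UTC (Jul 25).
Lord Howe Island is UTC+10:30, so local arrival = 02:28 + 10:30 = 12:58 on Jul 25.

12:58 on July 25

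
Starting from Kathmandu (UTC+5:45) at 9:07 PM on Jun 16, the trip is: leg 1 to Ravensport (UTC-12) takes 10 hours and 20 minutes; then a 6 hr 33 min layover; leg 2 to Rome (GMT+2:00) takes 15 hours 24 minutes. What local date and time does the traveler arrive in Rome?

Convert departure to UTC: 9:07 PM − 5:45 = 3:22 PM UTC on Jun 16.
Add 10 hours and 20 minutes leg 1 → 1:42 AM UTC (Jun 17).
Add 6 hours and 33 minutes layover in Ravensport → 8:15 AM UTC.
Add 15 hours and 24 minutes leg 2 → 11:39 PM UTC.
Rome is UTC+2:00, so local arrival = 11:39 PM + 2:00 = 1:39 AM on Jun 18.

1:39 AM on June 18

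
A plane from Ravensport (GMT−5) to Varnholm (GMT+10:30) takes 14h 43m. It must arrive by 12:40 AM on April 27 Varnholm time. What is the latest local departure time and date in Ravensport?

Target arrival in UTC: 12:40 AM − 10:30 = 2:10 PM on Apr 26.
Subtract 14 hours and 43 minutes → departure 11:27 PM UTC on Apr 25.
Ravensport is UTC−5:00: 11:27 PM − 5:00 = 6:27 PM on Apr 25.

6:27 PM on Apr 25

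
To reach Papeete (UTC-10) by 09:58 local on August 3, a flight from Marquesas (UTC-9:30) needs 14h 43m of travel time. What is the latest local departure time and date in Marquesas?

19:45 on Aug 2

Target arrival in UTC: 09:58 + 10:00 = 19:58 on Aug 3.
Subtract 14 hours 43 minutes → departure 05:15 UTC on Aug 3.
Marquesas is UTC−9:30: 05:15 − 9:30 = 19:45 on Aug 2.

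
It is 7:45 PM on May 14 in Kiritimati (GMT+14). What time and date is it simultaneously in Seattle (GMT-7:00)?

In UTC: 7:45 PM − 14:00 = 5:45 AM on May 14.
Seattle is UTC−7:00: 5:45 AM − 7:00 = 10:45 PM on May 13.

10:45 PM on May 13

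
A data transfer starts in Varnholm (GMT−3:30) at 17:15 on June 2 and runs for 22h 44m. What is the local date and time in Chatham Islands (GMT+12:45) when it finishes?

08:14 on Jun 4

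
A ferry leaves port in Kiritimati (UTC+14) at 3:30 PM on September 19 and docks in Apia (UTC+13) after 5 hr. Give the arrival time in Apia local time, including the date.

7:30 PM on September 19

Convert departure to UTC: 3:30 PM − 14:00 = 1:30 AM UTC on Sep 19.
Add 5 hours travel time → 6:30 AM UTC.
Apia is UTC+13:00, so local arrival = 6:30 AM + 13:00 = 7:30 PM on Sep 19.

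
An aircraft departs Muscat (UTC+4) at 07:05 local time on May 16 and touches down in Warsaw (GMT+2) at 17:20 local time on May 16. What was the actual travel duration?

12 hours 15 minutes

Departure in UTC: 07:05 − 4:00 = 03:05 on May 16.
Arrival in UTC: 17:20 − 2:00 = 15:20 on May 16.
Elapsed = 15:20 − 03:05 = 12 hours 15 minutes.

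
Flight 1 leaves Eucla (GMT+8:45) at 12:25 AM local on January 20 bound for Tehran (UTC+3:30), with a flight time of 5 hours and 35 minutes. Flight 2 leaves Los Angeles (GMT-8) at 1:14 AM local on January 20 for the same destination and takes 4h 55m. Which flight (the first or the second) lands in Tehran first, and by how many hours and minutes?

the first, by 16 hours 54 minutes

Flight 1 in UTC: 12:25 AM − 8:45 = 3:40 PM on Jan 19.
+5 hours and 35 minutes → arrive 9:15 PM UTC on Jan 19.
Flight 2 in UTC: 1:14 AM + 8:00 = 9:14 AM on Jan 20.
+4 hours 55 minutes → arrive 2:09 PM UTC on Jan 20.
Flight 1 lands earlier by 16 hours 54 minutes.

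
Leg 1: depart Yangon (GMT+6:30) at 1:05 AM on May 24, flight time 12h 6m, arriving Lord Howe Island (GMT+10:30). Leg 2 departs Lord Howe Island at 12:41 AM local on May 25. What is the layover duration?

Convert departure to UTC: 1:05 AM − 6:30 = 6:35 PM UTC on May 23.
Add 12 hours and 6 minutes flight time → 6:41 AM UTC (May 24).
Lord Howe Island is UTC+10:30, so local arrival = 6:41 AM + 10:30 = 5:11 PM on May 24.
Layover = 12:41 AM − 5:11 PM (+1 day) = 7 hours 30 minutes.

7 hours 30 minutes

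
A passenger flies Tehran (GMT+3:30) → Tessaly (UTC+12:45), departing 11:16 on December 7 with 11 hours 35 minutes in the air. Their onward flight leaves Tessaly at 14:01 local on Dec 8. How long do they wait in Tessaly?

Convert departure to UTC: 11:16 − 3:30 = 07:46 UTC on Dec 7.
Add 11 hours 35 minutes flight time → 19:21 UTC.
Tessaly is UTC+12:45, so local arrival = 19:21 + 12:45 = 08:06 on Dec 8.
Layover = 14:01 − 08:06 = 5 hours 55 minutes.

5 hours 55 minutes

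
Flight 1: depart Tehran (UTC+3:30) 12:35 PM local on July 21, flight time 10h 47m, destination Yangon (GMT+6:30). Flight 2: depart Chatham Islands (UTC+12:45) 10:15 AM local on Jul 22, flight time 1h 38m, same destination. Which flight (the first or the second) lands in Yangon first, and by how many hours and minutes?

the first, by 3 hours 16 minutes

Flight 1 in UTC: 12:35 PM − 3:30 = 9:05 AM on Jul 21.
+10 hours and 47 minutes → arrive 7:52 PM UTC on Jul 21.
Flight 2 in UTC: 10:15 AM − 12:45 = 9:30 PM on Jul 21.
+1 hour and 38 minutes → arrive 11:08 PM UTC on Jul 21.
Flight 1 lands earlier by 3 hours 16 minutes.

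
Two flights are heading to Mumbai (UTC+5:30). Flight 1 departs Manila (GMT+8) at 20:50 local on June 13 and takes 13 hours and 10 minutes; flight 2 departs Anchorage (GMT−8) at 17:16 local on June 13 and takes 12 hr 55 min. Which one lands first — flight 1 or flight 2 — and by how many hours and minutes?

the first, by 12 hours 11 minutes

Flight 1 in UTC: 20:50 − 8:00 = 12:50 on Jun 13.
+13 hours 10 minutes → arrive 02:00 UTC on Jun 14.
Flight 2 in UTC: 17:16 + 8:00 = 01:16 on Jun 14.
+12 hours 55 minutes → arrive 14:11 UTC on Jun 14.
Flight 1 lands earlier by 12 hours 11 minutes.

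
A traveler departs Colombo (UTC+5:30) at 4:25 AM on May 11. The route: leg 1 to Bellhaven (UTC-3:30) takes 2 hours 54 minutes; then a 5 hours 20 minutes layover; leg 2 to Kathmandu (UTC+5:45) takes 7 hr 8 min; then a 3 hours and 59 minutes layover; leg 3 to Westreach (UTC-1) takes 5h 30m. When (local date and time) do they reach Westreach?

10:46 PM on May 11

Convert departure to UTC: 4:25 AM − 5:30 = 10:55 PM UTC on May 10.
Add 2 hours 54 minutes leg 1 → 1:49 AM UTC (May 11).
Add 5 hours 20 minutes layover in Bellhaven → 7:09 AM UTC.
Add 7 hours and 8 minutes leg 2 → 2:17 PM UTC.
Add 3 hours 59 minutes layover in Kathmandu → 6:16 PM UTC.
Add 5 hours 30 minutes leg 3 → 11:46 PM UTC.
Westreach is UTC−1:00, so local arrival = 11:46 PM − 1:00 = 10:46 PM on May 11.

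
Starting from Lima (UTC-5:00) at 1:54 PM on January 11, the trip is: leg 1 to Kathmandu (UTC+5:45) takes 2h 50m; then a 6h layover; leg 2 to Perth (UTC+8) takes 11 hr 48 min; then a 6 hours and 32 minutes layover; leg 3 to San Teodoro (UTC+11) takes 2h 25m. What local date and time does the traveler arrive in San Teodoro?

11:29 AM on January 13

Convert departure to UTC: 1:54 PM + 5:00 = 6:54 PM UTC on Jan 11.
Add 2 hours and 50 minutes leg 1 → 9:44 PM UTC.
Add 6 hours layover in Kathmandu → 3:44 AM UTC (Jan 12).
Add 11 hours and 48 minutes leg 2 → 3:32 PM UTC.
Add 6 hours and 32 minutes layover in Perth → 10:04 PM UTC.
Add 2 hours 25 minutes leg 3 → 12:29 AM UTC (Jan 13).
San Teodoro is UTC+11:00, so local arrival = 12:29 AM + 11:00 = 11:29 AM on Jan 13.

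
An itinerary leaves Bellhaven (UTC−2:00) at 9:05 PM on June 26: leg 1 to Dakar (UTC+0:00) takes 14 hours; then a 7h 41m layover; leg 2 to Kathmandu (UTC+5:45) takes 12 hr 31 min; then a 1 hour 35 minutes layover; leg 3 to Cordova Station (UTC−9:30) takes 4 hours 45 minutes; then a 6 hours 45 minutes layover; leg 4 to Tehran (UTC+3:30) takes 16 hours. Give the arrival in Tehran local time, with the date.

5:52 PM on Jun 29

Convert departure to UTC: 9:05 PM + 2:00 = 11:05 PM UTC on Jun 26.
Add 14 hours leg 1 → 1:05 PM UTC (Jun 27).
Add 7 hours and 41 minutes layover in Dakar → 8:46 PM UTC.
Add 12 hours and 31 minutes leg 2 → 9:17 AM UTC (Jun 28).
Add 1 hour and 35 minutes layover in Kathmandu → 10:52 AM UTC.
Add 4 hours and 45 minutes leg 3 → 3:37 PM UTC.
Add 6 hours 45 minutes layover in Cordova Station → 10:22 PM UTC.
Add 16 hours leg 4 → 2:22 PM UTC (Jun 29).
Tehran is UTC+3:30, so local arrival = 2:22 PM + 3:30 = 5:52 PM on Jun 29.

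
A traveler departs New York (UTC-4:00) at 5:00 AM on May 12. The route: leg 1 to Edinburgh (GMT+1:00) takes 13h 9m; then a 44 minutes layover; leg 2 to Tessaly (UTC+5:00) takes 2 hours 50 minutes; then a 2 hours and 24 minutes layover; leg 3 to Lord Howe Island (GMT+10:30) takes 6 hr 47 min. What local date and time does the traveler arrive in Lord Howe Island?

Convert departure to UTC: 5:00 AM + 4:00 = 9:00 AM UTC on May 12.
Add 13 hours and 9 minutes leg 1 → 10:09 PM UTC.
Add 44 minutes layover in Edinburgh → 10:53 PM UTC.
Add 2 hours and 50 minutes leg 2 → 1:43 AM UTC (May 13).
Add 2 hours 24 minutes layover in Tessaly → 4:07 AM UTC.
Add 6 hours 47 minutes leg 3 → 10:54 AM UTC.
Lord Howe Island is UTC+10:30, so local arrival = 10:54 AM + 10:30 = 9:24 PM on May 13.

9:24 PM on May 13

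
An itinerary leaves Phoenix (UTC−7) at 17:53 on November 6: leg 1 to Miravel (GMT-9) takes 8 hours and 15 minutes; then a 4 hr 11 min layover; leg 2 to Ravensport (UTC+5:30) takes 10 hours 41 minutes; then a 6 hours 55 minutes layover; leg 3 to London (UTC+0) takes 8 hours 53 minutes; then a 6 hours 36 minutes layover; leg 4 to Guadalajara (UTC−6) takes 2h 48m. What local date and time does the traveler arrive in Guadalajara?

19:12 on November 8

Convert departure to UTC: 17:53 + 7:00 = 00:53 UTC on Nov 7.
Add 8 hours and 15 minutes leg 1 → 09:08 UTC.
Add 4 hours and 11 minutes layover in Miravel → 13:19 UTC.
Add 10 hours and 41 minutes leg 2 → 00:00 UTC (Nov 8).
Add 6 hours 55 minutes layover in Ravensport → 06:55 UTC.
Add 8 hours and 53 minutes leg 3 → 15:48 UTC.
Add 6 hours 36 minutes layover in London → 22:24 UTC.
Add 2 hours 48 minutes leg 4 → 01:12 UTC (Nov 9).
Guadalajara is UTC−6:00, so local arrival = 01:12 − 6:00 = 19:12 on Nov 8.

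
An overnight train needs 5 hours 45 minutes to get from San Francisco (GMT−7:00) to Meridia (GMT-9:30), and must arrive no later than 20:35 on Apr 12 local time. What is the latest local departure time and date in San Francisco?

17:20 on April 12

Target arrival in UTC: 20:35 + 9:30 = 06:05 on Apr 13.
Subtract 5 hours and 45 minutes → departure 00:20 UTC on Apr 13.
San Francisco is UTC−7:00: 00:20 − 7:00 = 17:20 on Apr 12.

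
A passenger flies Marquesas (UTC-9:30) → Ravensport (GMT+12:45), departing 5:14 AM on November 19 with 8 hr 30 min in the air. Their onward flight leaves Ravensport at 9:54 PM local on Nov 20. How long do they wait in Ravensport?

9 hours 55 minutes

Convert departure to UTC: 5:14 AM + 9:30 = 2:44 PM UTC on Nov 19.
Add 8 hours and 30 minutes flight time → 11:14 PM UTC.
Ravensport is UTC+12:45, so local arrival = 11:14 PM + 12:45 = 11:59 AM on Nov 20.
Layover = 9:54 PM − 11:59 AM = 9 hours 55 minutes.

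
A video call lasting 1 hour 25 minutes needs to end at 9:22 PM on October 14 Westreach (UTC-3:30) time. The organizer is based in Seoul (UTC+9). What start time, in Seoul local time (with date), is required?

Target end time in UTC: 9:22 PM + 3:30 = 12:52 AM on Oct 15.
Subtract 1 hour 25 minutes → start 11:27 PM UTC on Oct 14.
Seoul is UTC+9:00: 11:27 PM + 9:00 = 8:27 AM on Oct 15.

8:27 AM on Oct 15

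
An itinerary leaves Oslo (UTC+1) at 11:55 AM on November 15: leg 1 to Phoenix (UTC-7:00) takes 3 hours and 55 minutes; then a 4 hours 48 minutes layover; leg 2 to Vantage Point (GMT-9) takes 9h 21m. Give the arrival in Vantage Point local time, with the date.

7:59 PM on Nov 15

Convert departure to UTC: 11:55 AM − 1:00 = 10:55 AM UTC on Nov 15.
Add 3 hours 55 minutes leg 1 → 2:50 PM UTC.
Add 4 hours 48 minutes layover in Phoenix → 7:38 PM UTC.
Add 9 hours 21 minutes leg 2 → 4:59 AM UTC (Nov 16).
Vantage Point is UTC−9:00, so local arrival = 4:59 AM − 9:00 = 7:59 PM on Nov 15.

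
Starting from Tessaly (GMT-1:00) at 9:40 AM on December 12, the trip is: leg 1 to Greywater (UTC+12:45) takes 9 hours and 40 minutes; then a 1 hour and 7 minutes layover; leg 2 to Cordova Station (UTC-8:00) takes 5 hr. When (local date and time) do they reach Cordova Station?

6:27 PM on December 12

Convert departure to UTC: 9:40 AM + 1:00 = 10:40 AM UTC on Dec 12.
Add 9 hours and 40 minutes leg 1 → 8:20 PM UTC.
Add 1 hour 7 minutes layover in Greywater → 9:27 PM UTC.
Add 5 hours leg 2 → 2:27 AM UTC (Dec 13).
Cordova Station is UTC−8:00, so local arrival = 2:27 AM − 8:00 = 6:27 PM on Dec 12.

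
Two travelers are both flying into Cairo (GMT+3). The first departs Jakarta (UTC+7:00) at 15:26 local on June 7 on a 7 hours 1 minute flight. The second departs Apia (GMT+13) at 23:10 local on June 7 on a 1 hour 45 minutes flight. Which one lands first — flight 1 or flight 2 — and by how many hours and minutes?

Flight 1 in UTC: 15:26 − 7:00 = 08:26 on Jun 7.
+7 hours 1 minute → arrive 15:27 UTC on Jun 7.
Flight 2 in UTC: 23:10 − 13:00 = 10:10 on Jun 7.
+1 hour and 45 minutes → arrive 11:55 UTC on Jun 7.
Flight 2 lands earlier by 3 hours 32 minutes.

the second, by 3 hours 32 minutes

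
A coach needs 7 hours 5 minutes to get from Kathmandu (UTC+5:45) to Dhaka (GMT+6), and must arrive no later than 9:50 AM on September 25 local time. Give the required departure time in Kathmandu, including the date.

Target arrival in UTC: 9:50 AM − 6:00 = 3:50 AM on Sep 25.
Subtract 7 hours and 5 minutes → departure 8:45 PM UTC on Sep 24.
Kathmandu is UTC+5:45: 8:45 PM + 5:45 = 2:30 AM on Sep 25.

2:30 AM on September 25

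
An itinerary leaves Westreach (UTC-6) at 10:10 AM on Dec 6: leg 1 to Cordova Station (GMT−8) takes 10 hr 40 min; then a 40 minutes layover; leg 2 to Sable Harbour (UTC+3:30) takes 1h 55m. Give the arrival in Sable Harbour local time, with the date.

8:55 AM on December 7

Convert departure to UTC: 10:10 AM + 6:00 = 4:10 PM UTC on Dec 6.
Add 10 hours and 40 minutes leg 1 → 2:50 AM UTC (Dec 7).
Add 40 minutes layover in Cordova Station → 3:30 AM UTC.
Add 1 hour and 55 minutes leg 2 → 5:25 AM UTC.
Sable Harbour is UTC+3:30, so local arrival = 5:25 AM + 3:30 = 8:55 AM on Dec 7.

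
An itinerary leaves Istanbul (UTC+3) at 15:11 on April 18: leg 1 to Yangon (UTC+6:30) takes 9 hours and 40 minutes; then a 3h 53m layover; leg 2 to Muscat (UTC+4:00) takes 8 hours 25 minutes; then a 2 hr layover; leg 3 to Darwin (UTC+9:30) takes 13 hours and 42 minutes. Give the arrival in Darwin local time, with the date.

Convert departure to UTC: 15:11 − 3:00 = 12:11 UTC on Apr 18.
Add 9 hours 40 minutes leg 1 → 21:51 UTC.
Add 3 hours 53 minutes layover in Yangon → 01:44 UTC (Apr 19).
Add 8 hours 25 minutes leg 2 → 10:09 UTC.
Add 2 hours layover in Muscat → 12:09 UTC.
Add 13 hours and 42 minutes leg 3 → 01:51 UTC (Apr 20).
Darwin is UTC+9:30, so local arrival = 01:51 + 9:30 = 11:21 on Apr 20.

11:21 on Apr 20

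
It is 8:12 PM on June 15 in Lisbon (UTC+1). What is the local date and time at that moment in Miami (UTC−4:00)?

In UTC: 8:12 PM − 1:00 = 7:12 PM on Jun 15.
Miami is UTC−4:00: 7:12 PM − 4:00 = 3:12 PM on Jun 15.

3:12 PM on Jun 15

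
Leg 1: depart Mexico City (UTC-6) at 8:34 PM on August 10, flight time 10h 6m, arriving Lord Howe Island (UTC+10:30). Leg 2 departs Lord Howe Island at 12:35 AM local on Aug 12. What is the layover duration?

Convert departure to UTC: 8:34 PM + 6:00 = 2:34 AM UTC on Aug 11.
Add 10 hours and 6 minutes flight time → 12:40 PM UTC.
Lord Howe Island is UTC+10:30, so local arrival = 12:40 PM + 10:30 = 11:10 PM on Aug 11.
Layover = 12:35 AM − 11:10 PM (+1 day) = 1 hour 25 minutes.

1 hour 25 minutes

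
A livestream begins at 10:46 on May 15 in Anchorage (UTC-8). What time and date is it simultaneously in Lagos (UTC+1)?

In UTC: 10:46 + 8:00 = 18:46 on May 15.
Lagos is UTC+1:00: 18:46 + 1:00 = 19:46 on May 15.

19:46 on May 15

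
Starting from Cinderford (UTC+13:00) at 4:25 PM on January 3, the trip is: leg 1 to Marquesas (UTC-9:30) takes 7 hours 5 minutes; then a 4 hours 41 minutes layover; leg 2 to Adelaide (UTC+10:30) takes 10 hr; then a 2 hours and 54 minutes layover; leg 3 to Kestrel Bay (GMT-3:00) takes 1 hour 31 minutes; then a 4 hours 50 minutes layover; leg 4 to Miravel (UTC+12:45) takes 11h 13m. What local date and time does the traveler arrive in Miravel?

10:24 AM on Jan 5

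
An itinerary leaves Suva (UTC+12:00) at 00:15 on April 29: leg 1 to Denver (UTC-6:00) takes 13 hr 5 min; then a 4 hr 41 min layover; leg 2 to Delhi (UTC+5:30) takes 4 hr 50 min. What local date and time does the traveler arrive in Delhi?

16:21 on Apr 29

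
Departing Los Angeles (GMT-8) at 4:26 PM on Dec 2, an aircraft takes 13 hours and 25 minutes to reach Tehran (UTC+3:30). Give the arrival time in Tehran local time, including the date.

5:21 PM on December 3

Convert departure to UTC: 4:26 PM + 8:00 = 12:26 AM UTC on Dec 3.
Add 13 hours 25 minutes travel time → 1:51 PM UTC.
Tehran is UTC+3:30, so local arrival = 1:51 PM + 3:30 = 5:21 PM on Dec 3.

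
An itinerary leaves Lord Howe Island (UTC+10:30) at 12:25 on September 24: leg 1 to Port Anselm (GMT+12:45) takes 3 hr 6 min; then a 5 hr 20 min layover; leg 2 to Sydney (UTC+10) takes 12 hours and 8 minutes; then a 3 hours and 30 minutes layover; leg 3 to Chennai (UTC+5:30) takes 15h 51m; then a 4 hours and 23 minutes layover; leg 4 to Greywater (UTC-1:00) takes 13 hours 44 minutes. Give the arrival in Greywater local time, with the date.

10:57 on September 26

Convert departure to UTC: 12:25 − 10:30 = 01:55 UTC on Sep 24.
Add 3 hours and 6 minutes leg 1 → 05:01 UTC.
Add 5 hours 20 minutes layover in Port Anselm → 10:21 UTC.
Add 12 hours 8 minutes leg 2 → 22:29 UTC.
Add 3 hours and 30 minutes layover in Sydney → 01:59 UTC (Sep 25).
Add 15 hours 51 minutes leg 3 → 17:50 UTC.
Add 4 hours and 23 minutes layover in Chennai → 22:13 UTC.
Add 13 hours and 44 minutes leg 4 → 11:57 UTC (Sep 26).
Greywater is UTC−1:00, so local arrival = 11:57 − 1:00 = 10:57 on Sep 26.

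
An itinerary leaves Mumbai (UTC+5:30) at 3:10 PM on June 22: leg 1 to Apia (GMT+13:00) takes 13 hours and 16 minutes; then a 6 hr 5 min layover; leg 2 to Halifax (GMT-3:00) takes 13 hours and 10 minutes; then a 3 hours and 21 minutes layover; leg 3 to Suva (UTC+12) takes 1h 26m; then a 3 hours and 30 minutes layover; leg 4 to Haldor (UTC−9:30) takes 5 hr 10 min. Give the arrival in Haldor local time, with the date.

Convert departure to UTC: 3:10 PM − 5:30 = 9:40 AM UTC on Jun 22.
Add 13 hours and 16 minutes leg 1 → 10:56 PM UTC.
Add 6 hours and 5 minutes layover in Apia → 5:01 AM UTC (Jun 23).
Add 13 hours 10 minutes leg 2 → 6:11 PM UTC.
Add 3 hours 21 minutes layover in Halifax → 9:32 PM UTC.
Add 1 hour and 26 minutes leg 3 → 10:58 PM UTC.
Add 3 hours 30 minutes layover in Suva → 2:28 AM UTC (Jun 24).
Add 5 hours 10 minutes leg 4 → 7:38 AM UTC.
Haldor is UTC−9:30, so local arrival = 7:38 AM − 9:30 = 10:08 PM on Jun 23.

10:08 PM on June 23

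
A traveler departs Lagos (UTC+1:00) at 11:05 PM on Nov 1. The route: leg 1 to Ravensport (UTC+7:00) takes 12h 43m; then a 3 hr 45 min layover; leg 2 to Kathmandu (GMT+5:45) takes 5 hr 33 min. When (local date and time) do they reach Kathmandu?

1:51 AM on November 3

Convert departure to UTC: 11:05 PM − 1:00 = 10:05 PM UTC on Nov 1.
Add 12 hours 43 minutes leg 1 → 10:48 AM UTC (Nov 2).
Add 3 hours and 45 minutes layover in Ravensport → 2:33 PM UTC.
Add 5 hours 33 minutes leg 2 → 8:06 PM UTC.
Kathmandu is UTC+5:45, so local arrival = 8:06 PM + 5:45 = 1:51 AM on Nov 3.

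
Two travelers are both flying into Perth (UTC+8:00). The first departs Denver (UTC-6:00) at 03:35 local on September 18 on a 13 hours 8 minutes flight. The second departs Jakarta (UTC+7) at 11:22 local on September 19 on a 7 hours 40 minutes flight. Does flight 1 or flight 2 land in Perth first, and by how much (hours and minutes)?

the first, by 13 hours 19 minutes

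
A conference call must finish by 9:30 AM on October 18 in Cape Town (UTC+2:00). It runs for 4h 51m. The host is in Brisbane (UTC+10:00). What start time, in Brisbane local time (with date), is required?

12:39 PM on October 18

Target end time in UTC: 9:30 AM − 2:00 = 7:30 AM on Oct 18.
Subtract 4 hours 51 minutes → start 2:39 AM UTC on Oct 18.
Brisbane is UTC+10:00: 2:39 AM + 10:00 = 12:39 PM on Oct 18.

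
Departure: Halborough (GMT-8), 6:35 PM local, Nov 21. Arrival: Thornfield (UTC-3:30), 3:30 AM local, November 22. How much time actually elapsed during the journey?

4 hours 25 minutes

Departure in UTC: 6:35 PM + 8:00 = 2:35 AM on Nov 22.
Arrival in UTC: 3:30 AM + 3:30 = 7:00 AM on Nov 22.
Elapsed = 7:00 AM − 2:35 AM = 4 hours 25 minutes.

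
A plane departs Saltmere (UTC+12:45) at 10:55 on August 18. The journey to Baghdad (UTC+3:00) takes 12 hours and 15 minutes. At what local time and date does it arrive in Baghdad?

Convert departure to UTC: 10:55 − 12:45 = 22:10 UTC on Aug 17.
Add 12 hours and 15 minutes travel time → 10:25 UTC (Aug 18).
Baghdad is UTC+3:00, so local arrival = 10:25 + 3:00 = 13:25 on Aug 18.

13:25 on August 18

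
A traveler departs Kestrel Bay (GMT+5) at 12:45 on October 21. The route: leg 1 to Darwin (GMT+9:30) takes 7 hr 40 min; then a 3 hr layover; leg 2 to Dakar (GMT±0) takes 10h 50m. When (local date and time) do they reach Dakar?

05:15 on October 22

Convert departure to UTC: 12:45 − 5:00 = 07:45 UTC on Oct 21.
Add 7 hours 40 minutes leg 1 → 15:25 UTC.
Add 3 hours layover in Darwin → 18:25 UTC.
Add 10 hours and 50 minutes leg 2 → 05:15 UTC (Oct 22).
Dakar is UTC+0, so local arrival is the same: 05:15 on Oct 22.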